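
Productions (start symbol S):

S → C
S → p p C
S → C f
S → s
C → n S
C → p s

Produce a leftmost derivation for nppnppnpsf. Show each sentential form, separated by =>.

S => C => nS => nppC => nppnS => nppnppC => nppnppnS => nppnppnCf => nppnppnpsf

S => C   [S → C]
C => nS   [C → n S]
nS => nppC   [S → p p C]
nppC => nppnS   [C → n S]
nppnS => nppnppC   [S → p p C]
nppnppC => nppnppnS   [C → n S]
nppnppnS => nppnppnCf   [S → C f]
nppnppnCf => nppnppnpsf   [C → p s]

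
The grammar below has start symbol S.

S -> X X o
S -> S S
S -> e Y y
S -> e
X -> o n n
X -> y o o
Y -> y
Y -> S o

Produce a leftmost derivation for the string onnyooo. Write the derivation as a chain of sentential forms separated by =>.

S => XXo   [S -> X X o]
XXo => onnXo   [X -> o n n]
onnXo => onnyooo   [X -> y o o]

S => XXo => onnXo => onnyooo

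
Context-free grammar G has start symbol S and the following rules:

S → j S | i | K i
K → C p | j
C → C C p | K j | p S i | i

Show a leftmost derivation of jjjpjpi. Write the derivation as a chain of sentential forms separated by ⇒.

S ⇒ jS ⇒ jKi ⇒ jCpi ⇒ jKjpi ⇒ jCpjpi ⇒ jKjpjpi ⇒ jjjpjpi

S ⇒ jS   [S → j S]
jS ⇒ jKi   [S → K i]
jKi ⇒ jCpi   [K → C p]
jCpi ⇒ jKjpi   [C → K j]
jKjpi ⇒ jCpjpi   [K → C p]
jCpjpi ⇒ jKjpjpi   [C → K j]
jKjpjpi ⇒ jjjpjpi   [K → j]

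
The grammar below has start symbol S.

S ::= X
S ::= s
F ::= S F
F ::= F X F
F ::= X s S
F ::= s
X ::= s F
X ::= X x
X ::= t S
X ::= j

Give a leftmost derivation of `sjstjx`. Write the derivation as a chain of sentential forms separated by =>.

S=>X=>sF=>sXsS=>sjsS=>sjsX=>sjstS=>sjstX=>sjstXx=>sjstjx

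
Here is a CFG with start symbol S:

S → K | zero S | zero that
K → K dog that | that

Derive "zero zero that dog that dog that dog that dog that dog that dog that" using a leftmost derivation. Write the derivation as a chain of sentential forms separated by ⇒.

S ⇒ zero S ⇒ zero zero S ⇒ zero zero K ⇒ zero zero K dog that ⇒ zero zero K dog that dog that ⇒ zero zero K dog that dog that dog that ⇒ zero zero K dog that dog that dog that dog that ⇒ zero zero K dog that dog that dog that dog that dog that ⇒ zero zero K dog that dog that dog that dog that dog that dog that ⇒ zero zero that dog that dog that dog that dog that dog that dog that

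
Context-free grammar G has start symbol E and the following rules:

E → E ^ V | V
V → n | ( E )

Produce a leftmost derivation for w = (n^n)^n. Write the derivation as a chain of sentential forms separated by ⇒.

E ⇒ E^V   [E → E ^ V]
E^V ⇒ V^V   [E → V]
V^V ⇒ (E)^V   [V → ( E )]
(E)^V ⇒ (E^V)^V   [E → E ^ V]
(E^V)^V ⇒ (V^V)^V   [E → V]
(V^V)^V ⇒ (n^V)^V   [V → n]
(n^V)^V ⇒ (n^n)^V   [V → n]
(n^n)^V ⇒ (n^n)^n   [V → n]

E ⇒ E^V ⇒ V^V ⇒ (E)^V ⇒ (E^V)^V ⇒ (V^V)^V ⇒ (n^V)^V ⇒ (n^n)^V ⇒ (n^n)^n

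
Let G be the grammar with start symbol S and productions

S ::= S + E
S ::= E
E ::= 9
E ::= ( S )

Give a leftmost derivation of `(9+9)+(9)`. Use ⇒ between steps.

S ⇒ S+E   [S ::= S + E]
S+E ⇒ E+E   [S ::= E]
E+E ⇒ (S)+E   [E ::= ( S )]
(S)+E ⇒ (S+E)+E   [S ::= S + E]
(S+E)+E ⇒ (E+E)+E   [S ::= E]
(E+E)+E ⇒ (9+E)+E   [E ::= 9]
(9+E)+E ⇒ (9+9)+E   [E ::= 9]
(9+9)+E ⇒ (9+9)+(S)   [E ::= ( S )]
(9+9)+(S) ⇒ (9+9)+(E)   [S ::= E]
(9+9)+(E) ⇒ (9+9)+(9)   [E ::= 9]

S ⇒ S+E ⇒ E+E ⇒ (S)+E ⇒ (S+E)+E ⇒ (E+E)+E ⇒ (9+E)+E ⇒ (9+9)+E ⇒ (9+9)+(S) ⇒ (9+9)+(E) ⇒ (9+9)+(9)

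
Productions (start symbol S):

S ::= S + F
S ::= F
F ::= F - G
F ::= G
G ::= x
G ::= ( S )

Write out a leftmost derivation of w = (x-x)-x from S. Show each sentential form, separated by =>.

S => F   [S ::= F]
F => F-G   [F ::= F - G]
F-G => G-G   [F ::= G]
G-G => (S)-G   [G ::= ( S )]
(S)-G => (F)-G   [S ::= F]
(F)-G => (F-G)-G   [F ::= F - G]
(F-G)-G => (G-G)-G   [F ::= G]
(G-G)-G => (x-G)-G   [G ::= x]
(x-G)-G => (x-x)-G   [G ::= x]
(x-x)-G => (x-x)-x   [G ::= x]

S => F => F-G => G-G => (S)-G => (F)-G => (F-G)-G => (G-G)-G => (x-G)-G => (x-x)-G => (x-x)-x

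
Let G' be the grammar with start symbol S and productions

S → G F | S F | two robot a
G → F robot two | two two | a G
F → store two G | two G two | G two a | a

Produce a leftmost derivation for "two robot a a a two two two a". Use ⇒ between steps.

S ⇒ S F ⇒ two robot a F ⇒ two robot a G two a ⇒ two robot a a G two a ⇒ two robot a a a G two a ⇒ two robot a a a two two two a

S ⇒ S F   [S → S F]
S F ⇒ two robot a F   [S → two robot a]
two robot a F ⇒ two robot a G two a   [F → G two a]
two robot a G two a ⇒ two robot a a G two a   [G → a G]
two robot a a G two a ⇒ two robot a a a G two a   [G → a G]
two robot a a a G two a ⇒ two robot a a a two two two a   [G → two two]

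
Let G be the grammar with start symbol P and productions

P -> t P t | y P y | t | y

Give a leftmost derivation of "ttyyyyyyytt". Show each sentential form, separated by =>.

P => tPt => ttPtt => ttyPytt => ttyyPyytt => ttyyyPyyytt => ttyyyyyyytt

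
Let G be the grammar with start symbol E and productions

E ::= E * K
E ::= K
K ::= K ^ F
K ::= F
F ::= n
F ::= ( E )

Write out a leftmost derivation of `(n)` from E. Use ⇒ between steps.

E ⇒ K ⇒ F ⇒ (E) ⇒ (K) ⇒ (F) ⇒ (n)

E ⇒ K   [E ::= K]
K ⇒ F   [K ::= F]
F ⇒ (E)   [F ::= ( E )]
(E) ⇒ (K)   [E ::= K]
(K) ⇒ (F)   [K ::= F]
(F) ⇒ (n)   [F ::= n]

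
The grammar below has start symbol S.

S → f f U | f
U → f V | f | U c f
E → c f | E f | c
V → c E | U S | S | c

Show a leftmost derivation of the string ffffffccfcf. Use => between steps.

S => ffU => fffV => fffS => fffffU => fffffUcf => ffffffVcf => ffffffcEcf => ffffffccfcf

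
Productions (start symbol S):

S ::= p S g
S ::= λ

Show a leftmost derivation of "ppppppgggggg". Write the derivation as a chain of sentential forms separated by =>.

S => pSg   [S ::= p S g]
pSg => ppSgg   [S ::= p S g]
ppSgg => pppSggg   [S ::= p S g]
pppSggg => ppppSgggg   [S ::= p S g]
ppppSgggg => pppppSggggg   [S ::= p S g]
pppppSggggg => ppppppSgggggg   [S ::= p S g]
ppppppSgggggg => ppppppgggggg   [S ::= λ]

S => pSg => ppSgg => pppSggg => ppppSgggg => pppppSggggg => ppppppSgggggg => ppppppgggggg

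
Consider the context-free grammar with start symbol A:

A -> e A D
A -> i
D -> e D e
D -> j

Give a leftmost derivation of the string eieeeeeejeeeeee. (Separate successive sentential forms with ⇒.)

A ⇒ eAD ⇒ eiD ⇒ eieDe ⇒ eieeDee ⇒ eieeeDeee ⇒ eieeeeDeeee ⇒ eieeeeeDeeeee ⇒ eieeeeeeDeeeeee ⇒ eieeeeeejeeeeee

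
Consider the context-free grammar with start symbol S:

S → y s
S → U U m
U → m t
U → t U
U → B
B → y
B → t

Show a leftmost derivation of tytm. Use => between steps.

S=>UUm=>tUUm=>tBUm=>tyUm=>tyBm=>tytm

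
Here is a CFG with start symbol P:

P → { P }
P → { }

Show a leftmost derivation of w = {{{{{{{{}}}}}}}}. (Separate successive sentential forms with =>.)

P => {P} => {{P}} => {{{P}}} => {{{{P}}}} => {{{{{P}}}}} => {{{{{{P}}}}}} => {{{{{{{P}}}}}}} => {{{{{{{{}}}}}}}}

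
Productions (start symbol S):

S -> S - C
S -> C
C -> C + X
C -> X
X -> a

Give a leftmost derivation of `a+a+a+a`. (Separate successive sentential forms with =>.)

S=>C=>C+X=>C+X+X=>C+X+X+X=>X+X+X+X=>a+X+X+X=>a+a+X+X=>a+a+a+X=>a+a+a+a

S => C   [S -> C]
C => C+X   [C -> C + X]
C+X => C+X+X   [C -> C + X]
C+X+X => C+X+X+X   [C -> C + X]
C+X+X+X => X+X+X+X   [C -> X]
X+X+X+X => a+X+X+X   [X -> a]
a+X+X+X => a+a+X+X   [X -> a]
a+a+X+X => a+a+a+X   [X -> a]
a+a+a+X => a+a+a+a   [X -> a]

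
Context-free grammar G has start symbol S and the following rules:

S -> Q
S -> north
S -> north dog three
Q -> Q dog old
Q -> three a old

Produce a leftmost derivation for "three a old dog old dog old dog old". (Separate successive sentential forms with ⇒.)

S ⇒ Q ⇒ Q dog old ⇒ Q dog old dog old ⇒ Q dog old dog old dog old ⇒ three a old dog old dog old dog old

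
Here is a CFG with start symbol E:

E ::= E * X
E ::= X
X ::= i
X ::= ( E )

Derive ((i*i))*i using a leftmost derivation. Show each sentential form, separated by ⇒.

E ⇒ E*X ⇒ X*X ⇒ (E)*X ⇒ (X)*X ⇒ ((E))*X ⇒ ((E*X))*X ⇒ ((X*X))*X ⇒ ((i*X))*X ⇒ ((i*i))*X ⇒ ((i*i))*i

E ⇒ E*X   [E ::= E * X]
E*X ⇒ X*X   [E ::= X]
X*X ⇒ (E)*X   [X ::= ( E )]
(E)*X ⇒ (X)*X   [E ::= X]
(X)*X ⇒ ((E))*X   [X ::= ( E )]
((E))*X ⇒ ((E*X))*X   [E ::= E * X]
((E*X))*X ⇒ ((X*X))*X   [E ::= X]
((X*X))*X ⇒ ((i*X))*X   [X ::= i]
((i*X))*X ⇒ ((i*i))*X   [X ::= i]
((i*i))*X ⇒ ((i*i))*i   [X ::= i]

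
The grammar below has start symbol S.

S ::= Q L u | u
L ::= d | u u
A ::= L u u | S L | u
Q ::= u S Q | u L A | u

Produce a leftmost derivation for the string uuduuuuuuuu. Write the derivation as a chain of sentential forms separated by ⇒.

S ⇒ QLu ⇒ uSQLu ⇒ uQLuQLu ⇒ uuLALuQLu ⇒ uudALuQLu ⇒ uuduLuQLu ⇒ uuduuuuQLu ⇒ uuduuuuuLu ⇒ uuduuuuuuuu

S ⇒ QLu   [S ::= Q L u]
QLu ⇒ uSQLu   [Q ::= u S Q]
uSQLu ⇒ uQLuQLu   [S ::= Q L u]
uQLuQLu ⇒ uuLALuQLu   [Q ::= u L A]
uuLALuQLu ⇒ uudALuQLu   [L ::= d]
uudALuQLu ⇒ uuduLuQLu   [A ::= u]
uuduLuQLu ⇒ uuduuuuQLu   [L ::= u u]
uuduuuuQLu ⇒ uuduuuuuLu   [Q ::= u]
uuduuuuuLu ⇒ uuduuuuuuuu   [L ::= u u]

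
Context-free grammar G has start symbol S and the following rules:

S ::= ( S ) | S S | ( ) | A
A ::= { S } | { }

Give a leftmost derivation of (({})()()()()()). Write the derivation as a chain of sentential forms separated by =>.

S=>(S)=>(SS)=>((S)S)=>((A)S)=>(({})S)=>(({})SS)=>(({})()S)=>(({})()SS)=>(({})()SSS)=>(({})()SSSS)=>(({})()()SSS)=>(({})()()()SS)=>(({})()()()()S)=>(({})()()()()())

S => (S)   [S ::= ( S )]
(S) => (SS)   [S ::= S S]
(SS) => ((S)S)   [S ::= ( S )]
((S)S) => ((A)S)   [S ::= A]
((A)S) => (({})S)   [A ::= { }]
(({})S) => (({})SS)   [S ::= S S]
(({})SS) => (({})()S)   [S ::= ( )]
(({})()S) => (({})()SS)   [S ::= S S]
(({})()SS) => (({})()SSS)   [S ::= S S]
(({})()SSS) => (({})()SSSS)   [S ::= S S]
(({})()SSSS) => (({})()()SSS)   [S ::= ( )]
(({})()()SSS) => (({})()()()SS)   [S ::= ( )]
(({})()()()SS) => (({})()()()()S)   [S ::= ( )]
(({})()()()()S) => (({})()()()()())   [S ::= ( )]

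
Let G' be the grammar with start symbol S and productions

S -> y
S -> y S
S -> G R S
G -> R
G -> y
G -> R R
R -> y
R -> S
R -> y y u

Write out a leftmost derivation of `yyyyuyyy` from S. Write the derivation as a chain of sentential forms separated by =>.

S => GRS => RRS => SRS => ySRS => yGRSRS => yyRSRS => yyyyuSRS => yyyyuyRS => yyyyuyyS => yyyyuyyy

S => GRS   [S -> G R S]
GRS => RRS   [G -> R]
RRS => SRS   [R -> S]
SRS => ySRS   [S -> y S]
ySRS => yGRSRS   [S -> G R S]
yGRSRS => yyRSRS   [G -> y]
yyRSRS => yyyyuSRS   [R -> y y u]
yyyyuSRS => yyyyuyRS   [S -> y]
yyyyuyRS => yyyyuyyS   [R -> y]
yyyyuyyS => yyyyuyyy   [S -> y]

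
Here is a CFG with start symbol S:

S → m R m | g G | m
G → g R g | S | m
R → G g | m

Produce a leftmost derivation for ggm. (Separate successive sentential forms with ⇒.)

S⇒gG⇒gS⇒ggG⇒ggm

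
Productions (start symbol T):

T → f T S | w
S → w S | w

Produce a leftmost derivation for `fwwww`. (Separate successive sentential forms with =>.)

T=>fTS=>fwS=>fwwS=>fwwwS=>fwwww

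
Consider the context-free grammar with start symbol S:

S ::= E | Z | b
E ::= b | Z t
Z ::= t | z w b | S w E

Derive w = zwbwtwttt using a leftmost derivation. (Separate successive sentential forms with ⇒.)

S ⇒ Z ⇒ SwE ⇒ ZwE ⇒ zwbwE ⇒ zwbwZt ⇒ zwbwSwEt ⇒ zwbwZwEt ⇒ zwbwtwEt ⇒ zwbwtwZtt ⇒ zwbwtwttt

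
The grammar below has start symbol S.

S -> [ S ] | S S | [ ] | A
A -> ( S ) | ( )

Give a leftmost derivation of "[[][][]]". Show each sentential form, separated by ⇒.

S⇒[S]⇒[SS]⇒[SSS]⇒[[]SS]⇒[[][]S]⇒[[][][]]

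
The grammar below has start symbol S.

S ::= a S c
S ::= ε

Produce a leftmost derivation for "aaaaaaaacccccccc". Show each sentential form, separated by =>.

S => aSc => aaScc => aaaSccc => aaaaScccc => aaaaaSccccc => aaaaaaScccccc => aaaaaaaSccccccc => aaaaaaaaScccccccc => aaaaaaaacccccccc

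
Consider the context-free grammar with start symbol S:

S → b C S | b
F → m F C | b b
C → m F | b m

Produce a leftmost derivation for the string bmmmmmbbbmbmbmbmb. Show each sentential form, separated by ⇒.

S ⇒ bCS ⇒ bmFS ⇒ bmmFCS ⇒ bmmmFCCS ⇒ bmmmmFCCCS ⇒ bmmmmmFCCCCS ⇒ bmmmmmbbCCCCS ⇒ bmmmmmbbbmCCCS ⇒ bmmmmmbbbmbmCCS ⇒ bmmmmmbbbmbmbmCS ⇒ bmmmmmbbbmbmbmbmS ⇒ bmmmmmbbbmbmbmbmb

S ⇒ bCS   [S → b C S]
bCS ⇒ bmFS   [C → m F]
bmFS ⇒ bmmFCS   [F → m F C]
bmmFCS ⇒ bmmmFCCS   [F → m F C]
bmmmFCCS ⇒ bmmmmFCCCS   [F → m F C]
bmmmmFCCCS ⇒ bmmmmmFCCCCS   [F → m F C]
bmmmmmFCCCCS ⇒ bmmmmmbbCCCCS   [F → b b]
bmmmmmbbCCCCS ⇒ bmmmmmbbbmCCCS   [C → b m]
bmmmmmbbbmCCCS ⇒ bmmmmmbbbmbmCCS   [C → b m]
bmmmmmbbbmbmCCS ⇒ bmmmmmbbbmbmbmCS   [C → b m]
bmmmmmbbbmbmbmCS ⇒ bmmmmmbbbmbmbmbmS   [C → b m]
bmmmmmbbbmbmbmbmS ⇒ bmmmmmbbbmbmbmbmb   [S → b]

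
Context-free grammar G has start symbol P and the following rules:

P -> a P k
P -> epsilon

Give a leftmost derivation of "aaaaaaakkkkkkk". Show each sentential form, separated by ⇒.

P ⇒ aPk ⇒ aaPkk ⇒ aaaPkkk ⇒ aaaaPkkkk ⇒ aaaaaPkkkkk ⇒ aaaaaaPkkkkkk ⇒ aaaaaaaPkkkkkkk ⇒ aaaaaaakkkkkkk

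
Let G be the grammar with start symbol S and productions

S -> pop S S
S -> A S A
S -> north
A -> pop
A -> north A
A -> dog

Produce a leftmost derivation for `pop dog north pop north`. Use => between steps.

S => pop S S => pop A S A S => pop dog S A S => pop dog north A S => pop dog north pop S => pop dog north pop north

S => pop S S   [S -> pop S S]
pop S S => pop A S A S   [S -> A S A]
pop A S A S => pop dog S A S   [A -> dog]
pop dog S A S => pop dog north A S   [S -> north]
pop dog north A S => pop dog north pop S   [A -> pop]
pop dog north pop S => pop dog north pop north   [S -> north]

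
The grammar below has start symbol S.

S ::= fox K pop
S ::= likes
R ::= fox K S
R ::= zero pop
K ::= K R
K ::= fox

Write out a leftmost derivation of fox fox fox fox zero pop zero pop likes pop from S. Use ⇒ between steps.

S ⇒ fox K pop ⇒ fox K R pop ⇒ fox fox R pop ⇒ fox fox fox K S pop ⇒ fox fox fox K R S pop ⇒ fox fox fox K R R S pop ⇒ fox fox fox fox R R S pop ⇒ fox fox fox fox zero pop R S pop ⇒ fox fox fox fox zero pop zero pop S pop ⇒ fox fox fox fox zero pop zero pop likes pop

S ⇒ fox K pop   [S ::= fox K pop]
fox K pop ⇒ fox K R pop   [K ::= K R]
fox K R pop ⇒ fox fox R pop   [K ::= fox]
fox fox R pop ⇒ fox fox fox K S pop   [R ::= fox K S]
fox fox fox K S pop ⇒ fox fox fox K R S pop   [K ::= K R]
fox fox fox K R S pop ⇒ fox fox fox K R R S pop   [K ::= K R]
fox fox fox K R R S pop ⇒ fox fox fox fox R R S pop   [K ::= fox]
fox fox fox fox R R S pop ⇒ fox fox fox fox zero pop R S pop   [R ::= zero pop]
fox fox fox fox zero pop R S pop ⇒ fox fox fox fox zero pop zero pop S pop   [R ::= zero pop]
fox fox fox fox zero pop zero pop S pop ⇒ fox fox fox fox zero pop zero pop likes pop   [S ::= likes]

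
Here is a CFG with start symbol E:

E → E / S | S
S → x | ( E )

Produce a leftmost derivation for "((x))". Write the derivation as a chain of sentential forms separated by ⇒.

E ⇒ S   [E → S]
S ⇒ (E)   [S → ( E )]
(E) ⇒ (S)   [E → S]
(S) ⇒ ((E))   [S → ( E )]
((E)) ⇒ ((S))   [E → S]
((S)) ⇒ ((x))   [S → x]

E ⇒ S ⇒ (E) ⇒ (S) ⇒ ((E)) ⇒ ((S)) ⇒ ((x))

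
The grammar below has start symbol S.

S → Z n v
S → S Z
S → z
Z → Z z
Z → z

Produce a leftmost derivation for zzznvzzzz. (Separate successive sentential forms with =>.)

S => SZ => SZZ => ZnvZZ => ZznvZZ => ZzznvZZ => zzznvZZ => zzznvZzZ => zzznvZzzZ => zzznvzzzZ => zzznvzzzz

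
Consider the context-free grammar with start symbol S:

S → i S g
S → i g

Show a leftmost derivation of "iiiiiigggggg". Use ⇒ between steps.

S ⇒ iSg   [S → i S g]
iSg ⇒ iiSgg   [S → i S g]
iiSgg ⇒ iiiSggg   [S → i S g]
iiiSggg ⇒ iiiiSgggg   [S → i S g]
iiiiSgggg ⇒ iiiiiSggggg   [S → i S g]
iiiiiSggggg ⇒ iiiiiigggggg   [S → i g]

S ⇒ iSg ⇒ iiSgg ⇒ iiiSggg ⇒ iiiiSgggg ⇒ iiiiiSggggg ⇒ iiiiiigggggg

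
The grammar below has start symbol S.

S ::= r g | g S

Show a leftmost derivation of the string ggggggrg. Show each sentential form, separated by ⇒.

S ⇒ gS ⇒ ggS ⇒ gggS ⇒ ggggS ⇒ gggggS ⇒ ggggggS ⇒ ggggggrg

S ⇒ gS   [S ::= g S]
gS ⇒ ggS   [S ::= g S]
ggS ⇒ gggS   [S ::= g S]
gggS ⇒ ggggS   [S ::= g S]
ggggS ⇒ gggggS   [S ::= g S]
gggggS ⇒ ggggggS   [S ::= g S]
ggggggS ⇒ ggggggrg   [S ::= r g]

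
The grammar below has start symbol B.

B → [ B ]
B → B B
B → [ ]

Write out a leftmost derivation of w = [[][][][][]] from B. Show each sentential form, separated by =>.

B => [B] => [BB] => [BBB] => [BBBB] => [[]BBB] => [[]BBBB] => [[][]BBB] => [[][][]BB] => [[][][][]B] => [[][][][][]]

B => [B]   [B → [ B ]]
[B] => [BB]   [B → B B]
[BB] => [BBB]   [B → B B]
[BBB] => [BBBB]   [B → B B]
[BBBB] => [[]BBB]   [B → [ ]]
[[]BBB] => [[]BBBB]   [B → B B]
[[]BBBB] => [[][]BBB]   [B → [ ]]
[[][]BBB] => [[][][]BB]   [B → [ ]]
[[][][]BB] => [[][][][]B]   [B → [ ]]
[[][][][]B] => [[][][][][]]   [B → [ ]]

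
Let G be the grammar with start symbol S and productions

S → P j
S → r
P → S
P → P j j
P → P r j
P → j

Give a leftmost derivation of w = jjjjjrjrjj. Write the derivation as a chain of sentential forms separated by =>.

S=>Pj=>Prjj=>Prjrjj=>Pjjrjrjj=>Sjjrjrjj=>Pjjjrjrjj=>Sjjjrjrjj=>Pjjjjrjrjj=>jjjjjrjrjj

S => Pj   [S → P j]
Pj => Prjj   [P → P r j]
Prjj => Prjrjj   [P → P r j]
Prjrjj => Pjjrjrjj   [P → P j j]
Pjjrjrjj => Sjjrjrjj   [P → S]
Sjjrjrjj => Pjjjrjrjj   [S → P j]
Pjjjrjrjj => Sjjjrjrjj   [P → S]
Sjjjrjrjj => Pjjjjrjrjj   [S → P j]
Pjjjjrjrjj => jjjjjrjrjj   [P → j]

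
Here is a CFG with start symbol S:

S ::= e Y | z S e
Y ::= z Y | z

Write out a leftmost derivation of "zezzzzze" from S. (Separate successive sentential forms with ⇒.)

S ⇒ zSe ⇒ zeYe ⇒ zezYe ⇒ zezzYe ⇒ zezzzYe ⇒ zezzzzYe ⇒ zezzzzze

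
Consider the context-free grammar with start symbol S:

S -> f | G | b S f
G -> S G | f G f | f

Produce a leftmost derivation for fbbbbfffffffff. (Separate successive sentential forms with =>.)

S => G => fGf => fSGf => fbSfGf => fbbSffGf => fbbbSfffGf => fbbbbSffffGf => fbbbbfffffGf => fbbbbffffffGff => fbbbbfffffffff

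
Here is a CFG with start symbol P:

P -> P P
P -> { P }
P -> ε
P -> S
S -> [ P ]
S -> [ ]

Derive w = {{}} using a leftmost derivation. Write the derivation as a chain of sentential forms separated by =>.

P => PP => {P}P => {{P}}P => {{}}P => {{}}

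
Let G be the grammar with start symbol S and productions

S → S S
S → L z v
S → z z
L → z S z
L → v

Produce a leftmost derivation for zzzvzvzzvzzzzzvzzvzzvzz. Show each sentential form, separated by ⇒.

S ⇒ SS ⇒ LzvS ⇒ zSzzvS ⇒ zLzvzzvS ⇒ zzSzzvzzvS ⇒ zzSSzzvzzvS ⇒ zzLzvSzzvzzvS ⇒ zzzSzzvSzzvzzvS ⇒ zzzLzvzzvSzzvzzvS ⇒ zzzvzvzzvSzzvzzvS ⇒ zzzvzvzzvLzvzzvzzvS ⇒ zzzvzvzzvzSzzvzzvzzvS ⇒ zzzvzvzzvzzzzzvzzvzzvS ⇒ zzzvzvzzvzzzzzvzzvzzvzz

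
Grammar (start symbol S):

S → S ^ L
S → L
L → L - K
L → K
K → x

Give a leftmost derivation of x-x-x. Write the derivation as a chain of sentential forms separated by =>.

S => L   [S → L]
L => L-K   [L → L - K]
L-K => L-K-K   [L → L - K]
L-K-K => K-K-K   [L → K]
K-K-K => x-K-K   [K → x]
x-K-K => x-x-K   [K → x]
x-x-K => x-x-x   [K → x]

S=>L=>L-K=>L-K-K=>K-K-K=>x-K-K=>x-x-K=>x-x-x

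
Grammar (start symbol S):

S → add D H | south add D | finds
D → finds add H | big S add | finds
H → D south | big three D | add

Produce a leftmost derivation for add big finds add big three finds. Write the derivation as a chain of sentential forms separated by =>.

S => add D H => add big S add H => add big finds add H => add big finds add big three D => add big finds add big three finds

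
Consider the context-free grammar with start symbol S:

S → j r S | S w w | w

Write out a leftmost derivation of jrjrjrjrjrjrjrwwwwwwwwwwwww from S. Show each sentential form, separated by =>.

S => jrS => jrjrS => jrjrSww => jrjrSwwww => jrjrjrSwwww => jrjrjrSwwwwww => jrjrjrjrSwwwwww => jrjrjrjrSwwwwwwww => jrjrjrjrjrSwwwwwwww => jrjrjrjrjrjrSwwwwwwww => jrjrjrjrjrjrSwwwwwwwwww => jrjrjrjrjrjrSwwwwwwwwwwww => jrjrjrjrjrjrjrSwwwwwwwwwwww => jrjrjrjrjrjrjrwwwwwwwwwwwww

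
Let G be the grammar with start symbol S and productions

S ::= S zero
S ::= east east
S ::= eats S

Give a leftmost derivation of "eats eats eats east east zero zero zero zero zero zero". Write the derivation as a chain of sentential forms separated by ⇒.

S ⇒ S zero ⇒ S zero zero ⇒ S zero zero zero ⇒ S zero zero zero zero ⇒ S zero zero zero zero zero ⇒ S zero zero zero zero zero zero ⇒ eats S zero zero zero zero zero zero ⇒ eats eats S zero zero zero zero zero zero ⇒ eats eats eats S zero zero zero zero zero zero ⇒ eats eats eats east east zero zero zero zero zero zero

S ⇒ S zero   [S ::= S zero]
S zero ⇒ S zero zero   [S ::= S zero]
S zero zero ⇒ S zero zero zero   [S ::= S zero]
S zero zero zero ⇒ S zero zero zero zero   [S ::= S zero]
S zero zero zero zero ⇒ S zero zero zero zero zero   [S ::= S zero]
S zero zero zero zero zero ⇒ S zero zero zero zero zero zero   [S ::= S zero]
S zero zero zero zero zero zero ⇒ eats S zero zero zero zero zero zero   [S ::= eats S]
eats S zero zero zero zero zero zero ⇒ eats eats S zero zero zero zero zero zero   [S ::= eats S]
eats eats S zero zero zero zero zero zero ⇒ eats eats eats S zero zero zero zero zero zero   [S ::= eats S]
eats eats eats S zero zero zero zero zero zero ⇒ eats eats eats east east zero zero zero zero zero zero   [S ::= east east]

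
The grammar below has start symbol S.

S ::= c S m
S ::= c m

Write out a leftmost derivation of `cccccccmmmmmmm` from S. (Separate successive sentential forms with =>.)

S=>cSm=>ccSmm=>cccSmmm=>ccccSmmmm=>cccccSmmmmm=>ccccccSmmmmmm=>cccccccmmmmmmm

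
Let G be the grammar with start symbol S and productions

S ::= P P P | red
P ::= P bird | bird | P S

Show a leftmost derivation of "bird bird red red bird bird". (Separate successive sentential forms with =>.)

S => P P P => P S P P => P S S P P => P bird S S P P => bird bird S S P P => bird bird red S P P => bird bird red red P P => bird bird red red bird P => bird bird red red bird bird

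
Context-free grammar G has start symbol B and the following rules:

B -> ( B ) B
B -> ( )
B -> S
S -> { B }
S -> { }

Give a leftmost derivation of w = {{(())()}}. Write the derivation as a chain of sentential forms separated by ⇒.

B⇒S⇒{B}⇒{S}⇒{{B}}⇒{{(B)B}}⇒{{(())B}}⇒{{(())()}}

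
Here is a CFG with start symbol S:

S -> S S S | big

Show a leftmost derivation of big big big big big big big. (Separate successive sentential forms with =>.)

S => S S S => S S S S S => S S S S S S S => big S S S S S S => big big S S S S S => big big big S S S S => big big big big S S S => big big big big big S S => big big big big big big S => big big big big big big big

S => S S S   [S -> S S S]
S S S => S S S S S   [S -> S S S]
S S S S S => S S S S S S S   [S -> S S S]
S S S S S S S => big S S S S S S   [S -> big]
big S S S S S S => big big S S S S S   [S -> big]
big big S S S S S => big big big S S S S   [S -> big]
big big big S S S S => big big big big S S S   [S -> big]
big big big big S S S => big big big big big S S   [S -> big]
big big big big big S S => big big big big big big S   [S -> big]
big big big big big big S => big big big big big big big   [S -> big]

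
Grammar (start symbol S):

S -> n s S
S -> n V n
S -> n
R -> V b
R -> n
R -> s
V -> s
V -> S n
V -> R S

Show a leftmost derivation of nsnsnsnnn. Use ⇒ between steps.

S ⇒ nVn   [S -> n V n]
nVn ⇒ nRSn   [V -> R S]
nRSn ⇒ nsSn   [R -> s]
nsSn ⇒ nsnsSn   [S -> n s S]
nsnsSn ⇒ nsnsnVnn   [S -> n V n]
nsnsnVnn ⇒ nsnsnRSnn   [V -> R S]
nsnsnRSnn ⇒ nsnsnsSnn   [R -> s]
nsnsnsSnn ⇒ nsnsnsnnn   [S -> n]

S ⇒ nVn ⇒ nRSn ⇒ nsSn ⇒ nsnsSn ⇒ nsnsnVnn ⇒ nsnsnRSnn ⇒ nsnsnsSnn ⇒ nsnsnsnnn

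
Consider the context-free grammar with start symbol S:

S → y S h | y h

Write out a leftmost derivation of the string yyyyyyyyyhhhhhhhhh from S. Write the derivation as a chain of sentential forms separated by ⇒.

S⇒ySh⇒yyShh⇒yyyShhh⇒yyyyShhhh⇒yyyyyShhhhh⇒yyyyyyShhhhhh⇒yyyyyyyShhhhhhh⇒yyyyyyyyShhhhhhhh⇒yyyyyyyyyhhhhhhhhh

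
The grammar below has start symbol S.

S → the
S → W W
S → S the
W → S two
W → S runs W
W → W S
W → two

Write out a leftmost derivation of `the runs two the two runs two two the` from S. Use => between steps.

S => S the => W W the => S runs W W the => W W runs W W the => W S W runs W W the => S runs W S W runs W W the => the runs W S W runs W W the => the runs two S W runs W W the => the runs two the W runs W W the => the runs two the two runs W W the => the runs two the two runs two W the => the runs two the two runs two two the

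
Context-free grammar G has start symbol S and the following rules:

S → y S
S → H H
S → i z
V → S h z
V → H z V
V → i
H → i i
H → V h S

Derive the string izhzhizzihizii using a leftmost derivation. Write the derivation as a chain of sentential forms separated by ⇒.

S⇒HH⇒VhSH⇒HzVhSH⇒VhSzVhSH⇒ShzhSzVhSH⇒izhzhSzVhSH⇒izhzhizzVhSH⇒izhzhizzihSH⇒izhzhizzihizH⇒izhzhizzihizii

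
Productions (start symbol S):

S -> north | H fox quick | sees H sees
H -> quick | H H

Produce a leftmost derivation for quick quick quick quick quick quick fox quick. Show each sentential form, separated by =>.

S => H fox quick   [S -> H fox quick]
H fox quick => H H fox quick   [H -> H H]
H H fox quick => quick H fox quick   [H -> quick]
quick H fox quick => quick H H fox quick   [H -> H H]
quick H H fox quick => quick H H H fox quick   [H -> H H]
quick H H H fox quick => quick H H H H fox quick   [H -> H H]
quick H H H H fox quick => quick H H H H H fox quick   [H -> H H]
quick H H H H H fox quick => quick quick H H H H fox quick   [H -> quick]
quick quick H H H H fox quick => quick quick quick H H H fox quick   [H -> quick]
quick quick quick H H H fox quick => quick quick quick quick H H fox quick   [H -> quick]
quick quick quick quick H H fox quick => quick quick quick quick quick H fox quick   [H -> quick]
quick quick quick quick quick H fox quick => quick quick quick quick quick quick fox quick   [H -> quick]

S => H fox quick => H H fox quick => quick H fox quick => quick H H fox quick => quick H H H fox quick => quick H H H H fox quick => quick H H H H H fox quick => quick quick H H H H fox quick => quick quick quick H H H fox quick => quick quick quick quick H H fox quick => quick quick quick quick quick H fox quick => quick quick quick quick quick quick fox quick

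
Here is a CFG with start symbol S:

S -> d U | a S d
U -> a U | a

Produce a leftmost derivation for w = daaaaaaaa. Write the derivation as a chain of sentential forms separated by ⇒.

S ⇒ dU ⇒ daU ⇒ daaU ⇒ daaaU ⇒ daaaaU ⇒ daaaaaU ⇒ daaaaaaU ⇒ daaaaaaaU ⇒ daaaaaaaa

S ⇒ dU   [S -> d U]
dU ⇒ daU   [U -> a U]
daU ⇒ daaU   [U -> a U]
daaU ⇒ daaaU   [U -> a U]
daaaU ⇒ daaaaU   [U -> a U]
daaaaU ⇒ daaaaaU   [U -> a U]
daaaaaU ⇒ daaaaaaU   [U -> a U]
daaaaaaU ⇒ daaaaaaaU   [U -> a U]
daaaaaaaU ⇒ daaaaaaaa   [U -> a]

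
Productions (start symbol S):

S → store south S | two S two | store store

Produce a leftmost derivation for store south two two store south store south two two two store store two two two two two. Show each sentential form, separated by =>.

S => store south S   [S → store south S]
store south S => store south two S two   [S → two S two]
store south two S two => store south two two S two two   [S → two S two]
store south two two S two two => store south two two store south S two two   [S → store south S]
store south two two store south S two two => store south two two store south store south S two two   [S → store south S]
store south two two store south store south S two two => store south two two store south store south two S two two two   [S → two S two]
store south two two store south store south two S two two two => store south two two store south store south two two S two two two two   [S → two S two]
store south two two store south store south two two S two two two two => store south two two store south store south two two two S two two two two two   [S → two S two]
store south two two store south store south two two two S two two two two two => store south two two store south store south two two two store store two two two two two   [S → store store]

S => store south S => store south two S two => store south two two S two two => store south two two store south S two two => store south two two store south store south S two two => store south two two store south store south two S two two two => store south two two store south store south two two S two two two two => store south two two store south store south two two two S two two two two two => store south two two store south store south two two two store store two two two two two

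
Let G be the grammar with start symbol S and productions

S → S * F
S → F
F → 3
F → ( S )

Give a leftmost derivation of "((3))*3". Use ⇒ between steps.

S⇒S*F⇒F*F⇒(S)*F⇒(F)*F⇒((S))*F⇒((F))*F⇒((3))*F⇒((3))*3

S ⇒ S*F   [S → S * F]
S*F ⇒ F*F   [S → F]
F*F ⇒ (S)*F   [F → ( S )]
(S)*F ⇒ (F)*F   [S → F]
(F)*F ⇒ ((S))*F   [F → ( S )]
((S))*F ⇒ ((F))*F   [S → F]
((F))*F ⇒ ((3))*F   [F → 3]
((3))*F ⇒ ((3))*3   [F → 3]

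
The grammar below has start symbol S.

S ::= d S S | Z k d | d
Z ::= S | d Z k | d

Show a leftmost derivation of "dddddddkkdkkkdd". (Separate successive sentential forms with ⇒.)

S ⇒ dSS ⇒ dZkdS ⇒ ddZkkdS ⇒ dddZkkkdS ⇒ dddSkkkdS ⇒ dddZkdkkkdS ⇒ ddddZkkdkkkdS ⇒ ddddSkkdkkkdS ⇒ dddddSSkkdkkkdS ⇒ ddddddSkkdkkkdS ⇒ dddddddkkdkkkdS ⇒ dddddddkkdkkkdd

S ⇒ dSS   [S ::= d S S]
dSS ⇒ dZkdS   [S ::= Z k d]
dZkdS ⇒ ddZkkdS   [Z ::= d Z k]
ddZkkdS ⇒ dddZkkkdS   [Z ::= d Z k]
dddZkkkdS ⇒ dddSkkkdS   [Z ::= S]
dddSkkkdS ⇒ dddZkdkkkdS   [S ::= Z k d]
dddZkdkkkdS ⇒ ddddZkkdkkkdS   [Z ::= d Z k]
ddddZkkdkkkdS ⇒ ddddSkkdkkkdS   [Z ::= S]
ddddSkkdkkkdS ⇒ dddddSSkkdkkkdS   [S ::= d S S]
dddddSSkkdkkkdS ⇒ ddddddSkkdkkkdS   [S ::= d]
ddddddSkkdkkkdS ⇒ dddddddkkdkkkdS   [S ::= d]
dddddddkkdkkkdS ⇒ dddddddkkdkkkdd   [S ::= d]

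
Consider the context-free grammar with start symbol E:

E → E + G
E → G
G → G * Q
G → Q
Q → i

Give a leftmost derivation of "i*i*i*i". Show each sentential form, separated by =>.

E=>G=>G*Q=>G*Q*Q=>G*Q*Q*Q=>Q*Q*Q*Q=>i*Q*Q*Q=>i*i*Q*Q=>i*i*i*Q=>i*i*i*i

E => G   [E → G]
G => G*Q   [G → G * Q]
G*Q => G*Q*Q   [G → G * Q]
G*Q*Q => G*Q*Q*Q   [G → G * Q]
G*Q*Q*Q => Q*Q*Q*Q   [G → Q]
Q*Q*Q*Q => i*Q*Q*Q   [Q → i]
i*Q*Q*Q => i*i*Q*Q   [Q → i]
i*i*Q*Q => i*i*i*Q   [Q → i]
i*i*i*Q => i*i*i*i   [Q → i]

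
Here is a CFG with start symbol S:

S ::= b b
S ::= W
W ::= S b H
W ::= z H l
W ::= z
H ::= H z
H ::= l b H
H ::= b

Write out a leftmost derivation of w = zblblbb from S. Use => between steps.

S=>W=>SbH=>WbH=>zHlbH=>zblbH=>zblblbH=>zblblbb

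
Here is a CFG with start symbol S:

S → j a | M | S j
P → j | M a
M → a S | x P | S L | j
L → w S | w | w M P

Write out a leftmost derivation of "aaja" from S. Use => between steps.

S => M   [S → M]
M => aS   [M → a S]
aS => aM   [S → M]
aM => aaS   [M → a S]
aaS => aaja   [S → j a]

S=>M=>aS=>aM=>aaS=>aaja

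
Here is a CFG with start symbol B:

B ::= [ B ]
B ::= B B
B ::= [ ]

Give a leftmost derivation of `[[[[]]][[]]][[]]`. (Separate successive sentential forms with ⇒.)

B⇒BB⇒[B]B⇒[BB]B⇒[[B]B]B⇒[[[B]]B]B⇒[[[[]]]B]B⇒[[[[]]][B]]B⇒[[[[]]][[]]]B⇒[[[[]]][[]]][B]⇒[[[[]]][[]]][[]]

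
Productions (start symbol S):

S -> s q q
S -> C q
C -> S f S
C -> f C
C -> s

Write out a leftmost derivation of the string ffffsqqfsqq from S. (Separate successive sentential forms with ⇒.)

S ⇒ Cq   [S -> C q]
Cq ⇒ fCq   [C -> f C]
fCq ⇒ ffCq   [C -> f C]
ffCq ⇒ fffCq   [C -> f C]
fffCq ⇒ ffffCq   [C -> f C]
ffffCq ⇒ ffffSfSq   [C -> S f S]
ffffSfSq ⇒ ffffsqqfSq   [S -> s q q]
ffffsqqfSq ⇒ ffffsqqfCqq   [S -> C q]
ffffsqqfCqq ⇒ ffffsqqfsqq   [C -> s]

S ⇒ Cq ⇒ fCq ⇒ ffCq ⇒ fffCq ⇒ ffffCq ⇒ ffffSfSq ⇒ ffffsqqfSq ⇒ ffffsqqfCqq ⇒ ffffsqqfsqq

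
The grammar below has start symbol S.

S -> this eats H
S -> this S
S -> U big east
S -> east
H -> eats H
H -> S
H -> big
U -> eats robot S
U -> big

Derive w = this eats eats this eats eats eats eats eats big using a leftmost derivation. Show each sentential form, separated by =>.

S => this eats H   [S -> this eats H]
this eats H => this eats eats H   [H -> eats H]
this eats eats H => this eats eats S   [H -> S]
this eats eats S => this eats eats this eats H   [S -> this eats H]
this eats eats this eats H => this eats eats this eats eats H   [H -> eats H]
this eats eats this eats eats H => this eats eats this eats eats eats H   [H -> eats H]
this eats eats this eats eats eats H => this eats eats this eats eats eats eats H   [H -> eats H]
this eats eats this eats eats eats eats H => this eats eats this eats eats eats eats eats H   [H -> eats H]
this eats eats this eats eats eats eats eats H => this eats eats this eats eats eats eats eats big   [H -> big]

S => this eats H => this eats eats H => this eats eats S => this eats eats this eats H => this eats eats this eats eats H => this eats eats this eats eats eats H => this eats eats this eats eats eats eats H => this eats eats this eats eats eats eats eats H => this eats eats this eats eats eats eats eats big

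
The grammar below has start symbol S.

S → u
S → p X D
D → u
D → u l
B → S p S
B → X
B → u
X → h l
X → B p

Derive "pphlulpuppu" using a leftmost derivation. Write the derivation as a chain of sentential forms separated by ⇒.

S ⇒ pXD   [S → p X D]
pXD ⇒ pBpD   [X → B p]
pBpD ⇒ pXpD   [B → X]
pXpD ⇒ pBppD   [X → B p]
pBppD ⇒ pSpSppD   [B → S p S]
pSpSppD ⇒ ppXDpSppD   [S → p X D]
ppXDpSppD ⇒ pphlDpSppD   [X → h l]
pphlDpSppD ⇒ pphlulpSppD   [D → u l]
pphlulpSppD ⇒ pphlulpuppD   [S → u]
pphlulpuppD ⇒ pphlulpuppu   [D → u]

S ⇒ pXD ⇒ pBpD ⇒ pXpD ⇒ pBppD ⇒ pSpSppD ⇒ ppXDpSppD ⇒ pphlDpSppD ⇒ pphlulpSppD ⇒ pphlulpuppD ⇒ pphlulpuppu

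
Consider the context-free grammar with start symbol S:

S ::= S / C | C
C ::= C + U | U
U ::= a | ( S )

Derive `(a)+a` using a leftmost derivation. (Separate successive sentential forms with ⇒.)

S ⇒ C   [S ::= C]
C ⇒ C+U   [C ::= C + U]
C+U ⇒ U+U   [C ::= U]
U+U ⇒ (S)+U   [U ::= ( S )]
(S)+U ⇒ (C)+U   [S ::= C]
(C)+U ⇒ (U)+U   [C ::= U]
(U)+U ⇒ (a)+U   [U ::= a]
(a)+U ⇒ (a)+a   [U ::= a]

S ⇒ C ⇒ C+U ⇒ U+U ⇒ (S)+U ⇒ (C)+U ⇒ (U)+U ⇒ (a)+U ⇒ (a)+a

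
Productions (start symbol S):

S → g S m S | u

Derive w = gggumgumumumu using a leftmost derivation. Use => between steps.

S=>gSmS=>ggSmSmS=>gggSmSmSmS=>gggumSmSmS=>gggumgSmSmSmS=>gggumgumSmSmS=>gggumgumumSmS=>gggumgumumumS=>gggumgumumumu

S => gSmS   [S → g S m S]
gSmS => ggSmSmS   [S → g S m S]
ggSmSmS => gggSmSmSmS   [S → g S m S]
gggSmSmSmS => gggumSmSmS   [S → u]
gggumSmSmS => gggumgSmSmSmS   [S → g S m S]
gggumgSmSmSmS => gggumgumSmSmS   [S → u]
gggumgumSmSmS => gggumgumumSmS   [S → u]
gggumgumumSmS => gggumgumumumS   [S → u]
gggumgumumumS => gggumgumumumu   [S → u]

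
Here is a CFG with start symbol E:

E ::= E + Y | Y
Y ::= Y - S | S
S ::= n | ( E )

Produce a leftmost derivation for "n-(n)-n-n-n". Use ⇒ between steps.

E ⇒ Y ⇒ Y-S ⇒ Y-S-S ⇒ Y-S-S-S ⇒ Y-S-S-S-S ⇒ S-S-S-S-S ⇒ n-S-S-S-S ⇒ n-(E)-S-S-S ⇒ n-(Y)-S-S-S ⇒ n-(S)-S-S-S ⇒ n-(n)-S-S-S ⇒ n-(n)-n-S-S ⇒ n-(n)-n-n-S ⇒ n-(n)-n-n-n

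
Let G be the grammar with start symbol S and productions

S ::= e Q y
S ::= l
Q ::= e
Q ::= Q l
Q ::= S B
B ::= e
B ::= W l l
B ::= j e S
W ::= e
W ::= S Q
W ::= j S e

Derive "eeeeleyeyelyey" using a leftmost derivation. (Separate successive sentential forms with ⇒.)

S ⇒ eQy   [S ::= e Q y]
eQy ⇒ eSBy   [Q ::= S B]
eSBy ⇒ eeQyBy   [S ::= e Q y]
eeQyBy ⇒ eeQlyBy   [Q ::= Q l]
eeQlyBy ⇒ eeSBlyBy   [Q ::= S B]
eeSBlyBy ⇒ eeeQyBlyBy   [S ::= e Q y]
eeeQyBlyBy ⇒ eeeSByBlyBy   [Q ::= S B]
eeeSByBlyBy ⇒ eeeeQyByBlyBy   [S ::= e Q y]
eeeeQyByBlyBy ⇒ eeeeSByByBlyBy   [Q ::= S B]
eeeeSByByBlyBy ⇒ eeeelByByBlyBy   [S ::= l]
eeeelByByBlyBy ⇒ eeeeleyByBlyBy   [B ::= e]
eeeeleyByBlyBy ⇒ eeeeleyeyBlyBy   [B ::= e]
eeeeleyeyBlyBy ⇒ eeeeleyeyelyBy   [B ::= e]
eeeeleyeyelyBy ⇒ eeeeleyeyelyey   [B ::= e]

S⇒eQy⇒eSBy⇒eeQyBy⇒eeQlyBy⇒eeSBlyBy⇒eeeQyBlyBy⇒eeeSByBlyBy⇒eeeeQyByBlyBy⇒eeeeSByByBlyBy⇒eeeelByByBlyBy⇒eeeeleyByBlyBy⇒eeeeleyeyBlyBy⇒eeeeleyeyelyBy⇒eeeeleyeyelyey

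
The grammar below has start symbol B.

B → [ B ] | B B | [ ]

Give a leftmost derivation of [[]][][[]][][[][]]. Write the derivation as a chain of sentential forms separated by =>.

B => BB => [B]B => [[]]B => [[]]BB => [[]]BBB => [[]][]BB => [[]][]BBB => [[]][][B]BB => [[]][][[]]BB => [[]][][[]][]B => [[]][][[]][][B] => [[]][][[]][][BB] => [[]][][[]][][[]B] => [[]][][[]][][[][]]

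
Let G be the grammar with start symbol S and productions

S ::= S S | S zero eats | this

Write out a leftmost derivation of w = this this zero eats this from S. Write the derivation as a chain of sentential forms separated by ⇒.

S ⇒ S S ⇒ S zero eats S ⇒ S S zero eats S ⇒ this S zero eats S ⇒ this this zero eats S ⇒ this this zero eats this

S ⇒ S S   [S ::= S S]
S S ⇒ S zero eats S   [S ::= S zero eats]
S zero eats S ⇒ S S zero eats S   [S ::= S S]
S S zero eats S ⇒ this S zero eats S   [S ::= this]
this S zero eats S ⇒ this this zero eats S   [S ::= this]
this this zero eats S ⇒ this this zero eats this   [S ::= this]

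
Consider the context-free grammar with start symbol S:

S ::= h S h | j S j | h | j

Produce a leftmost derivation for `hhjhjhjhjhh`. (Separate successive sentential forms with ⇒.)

S ⇒ hSh ⇒ hhShh ⇒ hhjSjhh ⇒ hhjhShjhh ⇒ hhjhjSjhjhh ⇒ hhjhjhjhjhh

S ⇒ hSh   [S ::= h S h]
hSh ⇒ hhShh   [S ::= h S h]
hhShh ⇒ hhjSjhh   [S ::= j S j]
hhjSjhh ⇒ hhjhShjhh   [S ::= h S h]
hhjhShjhh ⇒ hhjhjSjhjhh   [S ::= j S j]
hhjhjSjhjhh ⇒ hhjhjhjhjhh   [S ::= h]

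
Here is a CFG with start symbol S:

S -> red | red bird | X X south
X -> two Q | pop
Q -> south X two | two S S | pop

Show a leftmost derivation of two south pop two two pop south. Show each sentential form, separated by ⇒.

S ⇒ X X south ⇒ two Q X south ⇒ two south X two X south ⇒ two south pop two X south ⇒ two south pop two two Q south ⇒ two south pop two two pop south

S ⇒ X X south   [S -> X X south]
X X south ⇒ two Q X south   [X -> two Q]
two Q X south ⇒ two south X two X south   [Q -> south X two]
two south X two X south ⇒ two south pop two X south   [X -> pop]
two south pop two X south ⇒ two south pop two two Q south   [X -> two Q]
two south pop two two Q south ⇒ two south pop two two pop south   [Q -> pop]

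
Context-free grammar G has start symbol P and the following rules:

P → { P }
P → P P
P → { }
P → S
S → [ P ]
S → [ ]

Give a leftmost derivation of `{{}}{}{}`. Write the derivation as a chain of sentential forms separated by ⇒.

P ⇒ PP   [P → P P]
PP ⇒ PPP   [P → P P]
PPP ⇒ {P}PP   [P → { P }]
{P}PP ⇒ {{}}PP   [P → { }]
{{}}PP ⇒ {{}}{}P   [P → { }]
{{}}{}P ⇒ {{}}{}{}   [P → { }]

P ⇒ PP ⇒ PPP ⇒ {P}PP ⇒ {{}}PP ⇒ {{}}{}P ⇒ {{}}{}{}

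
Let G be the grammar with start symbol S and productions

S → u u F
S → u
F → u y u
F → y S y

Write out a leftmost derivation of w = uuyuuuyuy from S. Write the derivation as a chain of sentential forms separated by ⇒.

S ⇒ uuF   [S → u u F]
uuF ⇒ uuySy   [F → y S y]
uuySy ⇒ uuyuuFy   [S → u u F]
uuyuuFy ⇒ uuyuuuyuy   [F → u y u]

S ⇒ uuF ⇒ uuySy ⇒ uuyuuFy ⇒ uuyuuuyuy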